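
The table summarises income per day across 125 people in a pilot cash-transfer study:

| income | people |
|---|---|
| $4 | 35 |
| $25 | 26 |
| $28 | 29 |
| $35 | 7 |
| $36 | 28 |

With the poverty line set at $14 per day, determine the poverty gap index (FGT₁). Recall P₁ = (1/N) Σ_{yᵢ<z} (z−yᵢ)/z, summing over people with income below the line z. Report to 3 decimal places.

0.200

Incomes under z: 35×$4 (q = 35 of N = 125).
Gap ratios (z−y)/z: (14−4)/14 = 0.7143 (×35).
Σ = 25.000000. Dividing by the full population N = 125 gives P₁ = 0.200.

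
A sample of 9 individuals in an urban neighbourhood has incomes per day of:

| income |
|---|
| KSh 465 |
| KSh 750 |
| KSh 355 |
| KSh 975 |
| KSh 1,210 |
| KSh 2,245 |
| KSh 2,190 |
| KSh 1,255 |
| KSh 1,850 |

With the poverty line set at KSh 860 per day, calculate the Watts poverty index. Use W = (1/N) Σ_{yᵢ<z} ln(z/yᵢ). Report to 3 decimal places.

Poor units: KSh 355, KSh 465, KSh 750 (q = 3 of N = 9).
Log shortfalls: ln(860/355) = 0.8848; ln(860/465) = 0.6149; ln(860/750) = 0.1369.
W = 1.636569 / 9 = 0.182.

0.182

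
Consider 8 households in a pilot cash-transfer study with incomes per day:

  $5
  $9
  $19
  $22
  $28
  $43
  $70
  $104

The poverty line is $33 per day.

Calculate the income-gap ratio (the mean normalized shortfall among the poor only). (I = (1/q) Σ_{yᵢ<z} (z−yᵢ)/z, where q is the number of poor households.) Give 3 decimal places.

Incomes under z: $5, $9, $19, $22, $28 (q = 5 of N = 8).
Relative gaps: 0.8485, 0.7273, 0.4242, 0.3333, 0.1515; sum = 2.484848.
The income-gap ratio divides by q (the poor only): 2.484848 / 5 = 0.497.

0.497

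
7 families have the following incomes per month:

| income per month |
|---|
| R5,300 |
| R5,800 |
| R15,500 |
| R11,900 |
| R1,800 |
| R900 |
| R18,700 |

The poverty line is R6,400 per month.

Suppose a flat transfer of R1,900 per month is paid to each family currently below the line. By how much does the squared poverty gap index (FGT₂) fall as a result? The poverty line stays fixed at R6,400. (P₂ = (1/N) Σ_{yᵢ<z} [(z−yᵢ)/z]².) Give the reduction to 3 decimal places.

0.114

Before: below the line — R900, R1,800, R5,300, R5,800; squared poverty gap index (FGT₂) = 0.18478.
After the R1,900 transfer: below the line — R2,800, R3,700; squared poverty gap index (FGT₂) = 0.07063.
Reduction = 0.18478 − 0.07063 = 0.114.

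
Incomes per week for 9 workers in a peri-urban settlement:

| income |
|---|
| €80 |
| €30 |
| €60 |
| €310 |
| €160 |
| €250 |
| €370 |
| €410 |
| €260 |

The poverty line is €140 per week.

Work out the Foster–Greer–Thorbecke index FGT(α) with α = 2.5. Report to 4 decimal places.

0.1016

Below the line: €30, €60, €80 (q = 3 of N = 9).
Relative gaps: (140−30)/140 = 0.7857; (140−60)/140 = 0.5714; (140−80)/140 = 0.4286.
Raised to α = 2.5: 0.54722; 0.24683; 0.12024.
Sum = 0.914296; FGT(2.5) = 0.914296 / 9 = 0.1016.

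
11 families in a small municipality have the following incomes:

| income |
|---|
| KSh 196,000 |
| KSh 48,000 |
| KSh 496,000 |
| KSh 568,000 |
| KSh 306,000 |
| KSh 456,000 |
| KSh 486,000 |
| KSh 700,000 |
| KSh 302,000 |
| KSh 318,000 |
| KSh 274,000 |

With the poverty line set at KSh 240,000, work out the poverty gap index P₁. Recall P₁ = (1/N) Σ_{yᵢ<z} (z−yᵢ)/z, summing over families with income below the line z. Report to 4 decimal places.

Incomes under z: KSh 48,000, KSh 196,000 (q = 2 of N = 11).
Relative gaps: (240000−48000)/240000 = 0.8000; (240000−196000)/240000 = 0.1833.
Σ = 0.983333. Dividing by the full population N = 11 gives P₁ = 0.0894.

0.0894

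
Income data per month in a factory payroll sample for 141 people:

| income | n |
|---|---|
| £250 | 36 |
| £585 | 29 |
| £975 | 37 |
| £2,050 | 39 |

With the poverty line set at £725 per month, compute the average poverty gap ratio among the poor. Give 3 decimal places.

Poor units: 36×£250, 29×£585 (q = 65 of N = 141).
Shortfall ratios (z−y)/z: 0.6552 (×36), 0.1931 (×29); sum = 29.186207.
I averages over the q = 65 poor units only: 29.186207 / 65 = 0.449.

0.449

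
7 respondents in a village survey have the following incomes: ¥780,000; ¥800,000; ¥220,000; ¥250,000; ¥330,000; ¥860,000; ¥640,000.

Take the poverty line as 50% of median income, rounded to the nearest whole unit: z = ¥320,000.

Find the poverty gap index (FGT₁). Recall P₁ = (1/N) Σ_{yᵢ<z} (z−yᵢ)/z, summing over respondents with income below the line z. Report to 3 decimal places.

0.076

Below z: ¥220,000, ¥250,000 (q = 2 of N = 7).
Normalized shortfalls: (320000−220000)/320000 = 0.3125; (320000−250000)/320000 = 0.2188.
Sum of shortfalls = 0.531250; P₁ averages over all N: 0.531250 / 7 = 0.076.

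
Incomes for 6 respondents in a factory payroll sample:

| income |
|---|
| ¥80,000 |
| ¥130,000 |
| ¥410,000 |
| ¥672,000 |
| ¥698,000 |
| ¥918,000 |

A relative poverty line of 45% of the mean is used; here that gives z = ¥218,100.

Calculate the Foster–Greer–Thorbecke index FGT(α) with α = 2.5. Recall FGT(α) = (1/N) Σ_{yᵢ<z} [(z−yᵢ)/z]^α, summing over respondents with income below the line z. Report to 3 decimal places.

Poor units: ¥80,000, ¥130,000 (q = 2 of N = 6).
Normalized shortfalls: (218100−80000)/218100 = 0.6332; (218100−130000)/218100 = 0.4039.
Raised to α = 2.5: 0.31904; 0.10371.
Sum = 0.422745; FGT(2.5) = 0.422745 / 6 = 0.070.

0.070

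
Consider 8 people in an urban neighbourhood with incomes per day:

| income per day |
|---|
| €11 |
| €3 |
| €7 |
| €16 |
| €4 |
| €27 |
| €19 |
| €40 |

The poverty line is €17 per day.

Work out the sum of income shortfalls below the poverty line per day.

Poor units: €3, €4, €7, €11, €16 (q = 5 of N = 8).
Individual gaps: 17−3 = 14; 17−4 = 13; 17−7 = 10; 17−11 = 6; 17−16 = 1.
Aggregate gap = €44.

€44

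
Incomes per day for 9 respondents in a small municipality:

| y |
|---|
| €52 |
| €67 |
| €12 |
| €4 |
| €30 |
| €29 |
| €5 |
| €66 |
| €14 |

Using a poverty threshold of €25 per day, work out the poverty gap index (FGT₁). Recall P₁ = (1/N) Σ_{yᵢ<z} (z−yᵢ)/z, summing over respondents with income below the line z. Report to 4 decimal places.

Poor units: €4, €5, €12, €14 (q = 4 of N = 9).
Shortfall ratios: (25−4)/25 = 0.8400; (25−5)/25 = 0.8000; (25−12)/25 = 0.5200; (25−14)/25 = 0.4400.
Σ = 2.600000. Dividing by the full population N = 9 gives P₁ = 0.2889.

0.2889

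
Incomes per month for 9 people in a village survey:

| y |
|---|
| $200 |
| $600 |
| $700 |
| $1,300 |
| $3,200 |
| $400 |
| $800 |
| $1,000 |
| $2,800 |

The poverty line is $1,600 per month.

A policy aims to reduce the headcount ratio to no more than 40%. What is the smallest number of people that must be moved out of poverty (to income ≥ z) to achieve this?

7 of the 9 people are poor, so H = 7/9 = 0.778.
A headcount ratio of at most 40% allows at most ⌊0.40 × 9⌋ = 3 poor people.
So at least 7 − 3 = 4 must be lifted.

4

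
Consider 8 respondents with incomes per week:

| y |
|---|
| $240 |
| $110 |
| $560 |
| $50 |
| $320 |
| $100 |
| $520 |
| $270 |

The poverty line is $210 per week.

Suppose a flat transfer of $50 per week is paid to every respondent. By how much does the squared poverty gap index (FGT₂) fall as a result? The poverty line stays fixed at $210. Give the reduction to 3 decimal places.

0.084

Before: below the line — $50, $100, $110; squared poverty gap index (FGT₂) = 0.13520.
After the $50 transfer: below the line — $100, $150, $160; squared poverty gap index (FGT₂) = 0.05159.
Reduction = 0.13520 − 0.05159 = 0.084.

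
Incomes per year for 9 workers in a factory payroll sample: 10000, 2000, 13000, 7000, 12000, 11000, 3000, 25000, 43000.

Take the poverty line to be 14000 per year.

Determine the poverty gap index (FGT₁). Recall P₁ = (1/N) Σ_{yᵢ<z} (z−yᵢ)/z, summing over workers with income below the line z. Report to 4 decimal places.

Below z: 2000, 3000, 7000, 10000, 11000, 12000, 13000 (q = 7 of N = 9).
Shortfall ratios: (14000−2000)/14000 = 0.8571; (14000−3000)/14000 = 0.7857; (14000−7000)/14000 = 0.5000; (14000−10000)/14000 = 0.2857; (14000−11000)/14000 = 0.2143; (14000−12000)/14000 = 0.1429; (14000−13000)/14000 = 0.0714.
Σ = 2.857143. Dividing by the full population N = 9 gives P₁ = 0.3175.

0.3175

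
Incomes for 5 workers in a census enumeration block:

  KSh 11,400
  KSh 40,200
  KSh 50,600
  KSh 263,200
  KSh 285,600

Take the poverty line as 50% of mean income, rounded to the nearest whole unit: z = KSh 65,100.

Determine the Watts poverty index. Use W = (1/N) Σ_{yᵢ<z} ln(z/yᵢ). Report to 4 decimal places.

0.4953

Poor units: KSh 11,400, KSh 40,200, KSh 50,600 (q = 3 of N = 5).
ln(z/y) terms: ln(65100/11400) = 1.7423; ln(65100/40200) = 0.4821; ln(65100/50600) = 0.2520.
W = 2.476342 / 5 = 0.4953.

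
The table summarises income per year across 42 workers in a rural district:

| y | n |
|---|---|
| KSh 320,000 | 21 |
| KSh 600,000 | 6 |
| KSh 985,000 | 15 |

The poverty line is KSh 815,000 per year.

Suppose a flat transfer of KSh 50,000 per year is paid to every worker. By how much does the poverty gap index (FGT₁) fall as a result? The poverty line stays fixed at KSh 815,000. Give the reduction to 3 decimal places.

0.039

Before: below the line — 21×KSh 320,000, 6×KSh 600,000; poverty gap index (FGT₁) = 0.34137.
After the KSh 50,000 transfer: below the line — 21×KSh 370,000, 6×KSh 650,000; poverty gap index (FGT₁) = 0.30193.
Reduction = 0.34137 − 0.30193 = 0.039.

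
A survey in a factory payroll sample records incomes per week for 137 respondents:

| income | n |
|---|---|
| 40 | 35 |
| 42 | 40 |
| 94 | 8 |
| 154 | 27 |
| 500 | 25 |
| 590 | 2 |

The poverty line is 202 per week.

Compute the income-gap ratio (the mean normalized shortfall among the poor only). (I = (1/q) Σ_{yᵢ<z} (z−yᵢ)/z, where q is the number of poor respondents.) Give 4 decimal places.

Below z: 35×40, 40×42, 8×94, 27×154 (q = 110 of N = 137).
Shortfall ratios (z−y)/z: 0.8020 (×35), 0.7921 (×40), 0.5347 (×8), 0.2376 (×27); sum = 70.445545.
The income-gap ratio divides by q (the poor only): 70.445545 / 110 = 0.6404.

0.6404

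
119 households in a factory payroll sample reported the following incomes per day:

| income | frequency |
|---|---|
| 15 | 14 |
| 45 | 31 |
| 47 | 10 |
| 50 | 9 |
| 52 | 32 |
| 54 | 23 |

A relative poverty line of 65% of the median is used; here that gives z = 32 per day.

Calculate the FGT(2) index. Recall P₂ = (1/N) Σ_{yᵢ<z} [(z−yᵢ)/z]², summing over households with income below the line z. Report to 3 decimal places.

Below the line: 14×15 (q = 14 of N = 119).
Relative gaps: (32−15)/32 = 0.5312 (×14).
Squared: 0.2822 (×14).
Sum = 3.951172; P₂ = 3.951172 / 119 = 0.033.

0.033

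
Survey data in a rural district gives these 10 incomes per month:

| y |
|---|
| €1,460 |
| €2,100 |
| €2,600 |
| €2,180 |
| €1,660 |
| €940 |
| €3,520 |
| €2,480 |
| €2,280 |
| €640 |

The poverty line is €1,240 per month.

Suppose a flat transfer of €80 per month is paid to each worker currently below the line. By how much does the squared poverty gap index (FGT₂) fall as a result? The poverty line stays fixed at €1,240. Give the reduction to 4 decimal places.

Before: below the line — €640, €940; squared poverty gap index (FGT₂) = 0.029266.
After the €80 transfer: below the line — €720, €1,020; squared poverty gap index (FGT₂) = 0.020734.
Reduction = 0.029266 − 0.020734 = 0.0085.

0.0085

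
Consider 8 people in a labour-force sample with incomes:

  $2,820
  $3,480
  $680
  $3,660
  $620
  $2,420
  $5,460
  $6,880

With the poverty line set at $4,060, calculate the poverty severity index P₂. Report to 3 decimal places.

0.212

Incomes under z: $620, $680, $2,420, $2,820, $3,480, $3,660 (q = 6 of N = 8).
Gap ratios (z−y)/z: (4060−620)/4060 = 0.8473; (4060−680)/4060 = 0.8325; (4060−2420)/4060 = 0.4039; (4060−2820)/4060 = 0.3054; (4060−3480)/4060 = 0.1429; (4060−3660)/4060 = 0.0985.
Squared: 0.7179; 0.6931; 0.1632; 0.0933; 0.0204; 0.0097.
Sum = 1.697542; P₂ = 1.697542 / 8 = 0.212.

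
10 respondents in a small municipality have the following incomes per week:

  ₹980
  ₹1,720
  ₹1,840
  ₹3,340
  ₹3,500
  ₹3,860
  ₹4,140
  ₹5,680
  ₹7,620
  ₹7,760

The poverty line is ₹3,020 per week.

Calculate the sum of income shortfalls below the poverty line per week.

Incomes under z: ₹980, ₹1,720, ₹1,840 (q = 3 of N = 10).
Individual gaps: 3020−980 = 2040; 3020−1720 = 1300; 3020−1840 = 1180.
Aggregate gap = ₹4,520.

₹4,520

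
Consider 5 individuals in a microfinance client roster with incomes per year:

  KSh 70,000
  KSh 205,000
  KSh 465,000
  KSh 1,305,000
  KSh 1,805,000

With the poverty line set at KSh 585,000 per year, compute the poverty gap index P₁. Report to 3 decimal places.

0.347

Below the line: KSh 70,000, KSh 205,000, KSh 465,000 (q = 3 of N = 5).
Relative gaps: (585000−70000)/585000 = 0.8803; (585000−205000)/585000 = 0.6496; (585000−465000)/585000 = 0.2051.
Σ = 1.735043. Dividing by the full population N = 5 gives P₁ = 0.347.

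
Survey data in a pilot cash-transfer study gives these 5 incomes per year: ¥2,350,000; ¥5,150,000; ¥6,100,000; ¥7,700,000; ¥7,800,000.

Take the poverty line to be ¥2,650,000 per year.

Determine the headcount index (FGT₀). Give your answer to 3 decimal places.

0.200

1 of the 5 households have income below ¥2,650,000.
H = 1/5 = 0.200.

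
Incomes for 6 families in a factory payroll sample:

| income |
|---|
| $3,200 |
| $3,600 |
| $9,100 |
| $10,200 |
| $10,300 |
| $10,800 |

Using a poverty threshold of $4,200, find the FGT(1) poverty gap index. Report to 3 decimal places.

0.063

Incomes under z: $3,200, $3,600 (q = 2 of N = 6).
Gap ratios (z−y)/z: (4200−3200)/4200 = 0.2381; (4200−3600)/4200 = 0.1429.
Sum of shortfalls = 0.380952; P₁ averages over all N: 0.380952 / 6 = 0.063.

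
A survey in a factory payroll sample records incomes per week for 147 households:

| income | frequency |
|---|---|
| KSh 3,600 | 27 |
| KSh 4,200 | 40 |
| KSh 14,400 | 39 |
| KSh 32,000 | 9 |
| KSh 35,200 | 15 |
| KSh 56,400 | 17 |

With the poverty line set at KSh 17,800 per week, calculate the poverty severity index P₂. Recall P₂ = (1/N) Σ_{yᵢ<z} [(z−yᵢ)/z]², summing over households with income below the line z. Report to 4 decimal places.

0.2854

Below z: 27×KSh 3,600, 40×KSh 4,200, 39×KSh 14,400 (q = 106 of N = 147).
Gap ratios (z−y)/z: (17800−3600)/17800 = 0.7978 (×27); (17800−4200)/17800 = 0.7640 (×40); (17800−14400)/17800 = 0.1910 (×39).
Squared: 0.6364 (×27); 0.5838 (×40); 0.0365 (×39).
Sum = 41.956571; P₂ = 41.956571 / 147 = 0.2854.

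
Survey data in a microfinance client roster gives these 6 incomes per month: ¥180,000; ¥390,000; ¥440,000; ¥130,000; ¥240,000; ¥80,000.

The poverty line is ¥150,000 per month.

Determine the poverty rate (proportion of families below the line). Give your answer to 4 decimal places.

0.3333

2 of the 6 families have income below ¥150,000.
H = 2/6 = 0.3333.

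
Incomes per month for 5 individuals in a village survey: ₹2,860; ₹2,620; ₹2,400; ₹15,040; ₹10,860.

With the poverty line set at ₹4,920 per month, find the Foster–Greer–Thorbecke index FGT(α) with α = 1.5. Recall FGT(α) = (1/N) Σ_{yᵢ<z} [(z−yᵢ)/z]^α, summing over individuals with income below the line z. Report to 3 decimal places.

Incomes under z: ₹2,400, ₹2,620, ₹2,860 (q = 3 of N = 5).
Shortfall ratios: (4920−2400)/4920 = 0.5122; (4920−2620)/4920 = 0.4675; (4920−2860)/4920 = 0.4187.
Raised to α = 1.5: 0.36657; 0.31963; 0.27093.
Sum = 0.957122; FGT(1.5) = 0.957122 / 5 = 0.191.

0.191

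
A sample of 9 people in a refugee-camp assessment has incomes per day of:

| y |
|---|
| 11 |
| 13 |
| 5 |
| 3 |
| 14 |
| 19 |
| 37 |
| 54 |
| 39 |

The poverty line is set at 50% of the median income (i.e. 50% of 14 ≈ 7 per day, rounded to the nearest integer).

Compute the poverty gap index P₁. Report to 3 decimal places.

Poor units: 3, 5 (q = 2 of N = 9).
Normalized shortfalls: (7−3)/7 = 0.5714; (7−5)/7 = 0.2857.
Sum of shortfalls = 0.857143; P₁ averages over all N: 0.857143 / 9 = 0.095.

0.095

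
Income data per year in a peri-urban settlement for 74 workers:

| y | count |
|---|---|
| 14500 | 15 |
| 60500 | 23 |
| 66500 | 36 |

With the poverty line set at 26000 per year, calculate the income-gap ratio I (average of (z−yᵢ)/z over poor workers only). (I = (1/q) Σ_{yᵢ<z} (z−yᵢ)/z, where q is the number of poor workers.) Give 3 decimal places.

Below z: 15×14500 (q = 15 of N = 74).
Relative gaps: 0.4423 (×15); sum = 6.634615.
I averages over the q = 15 poor units only: 6.634615 / 15 = 0.442.

0.442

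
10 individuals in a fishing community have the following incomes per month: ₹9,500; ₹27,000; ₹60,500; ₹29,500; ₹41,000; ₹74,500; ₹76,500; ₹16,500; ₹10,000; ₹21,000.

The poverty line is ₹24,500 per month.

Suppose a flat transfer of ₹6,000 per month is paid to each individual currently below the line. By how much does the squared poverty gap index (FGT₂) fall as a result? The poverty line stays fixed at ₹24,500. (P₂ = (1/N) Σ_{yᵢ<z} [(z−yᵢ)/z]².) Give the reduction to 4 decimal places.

0.0590

Before: below the line — ₹9,500, ₹10,000, ₹16,500, ₹21,000; squared poverty gap index (FGT₂) = 0.085214.
After the ₹6,000 transfer: below the line — ₹15,500, ₹16,000, ₹22,500; squared poverty gap index (FGT₂) = 0.026197.
Reduction = 0.085214 − 0.026197 = 0.0590.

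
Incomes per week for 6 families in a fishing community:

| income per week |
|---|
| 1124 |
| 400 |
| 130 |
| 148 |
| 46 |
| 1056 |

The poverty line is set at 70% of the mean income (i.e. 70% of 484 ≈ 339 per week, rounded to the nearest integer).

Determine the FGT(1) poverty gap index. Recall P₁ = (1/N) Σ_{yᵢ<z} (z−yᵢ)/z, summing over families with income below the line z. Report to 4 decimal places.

Incomes under z: 46, 130, 148 (q = 3 of N = 6).
Gap ratios (z−y)/z: (339−46)/339 = 0.8643; (339−130)/339 = 0.6165; (339−148)/339 = 0.5634.
Σ = 2.044248. Dividing by the full population N = 6 gives P₁ = 0.3407.

0.3407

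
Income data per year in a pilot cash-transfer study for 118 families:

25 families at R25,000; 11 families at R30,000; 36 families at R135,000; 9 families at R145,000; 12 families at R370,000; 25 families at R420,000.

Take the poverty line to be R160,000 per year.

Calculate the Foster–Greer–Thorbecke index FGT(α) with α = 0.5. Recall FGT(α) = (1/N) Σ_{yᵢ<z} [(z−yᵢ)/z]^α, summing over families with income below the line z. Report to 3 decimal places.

0.423

Below z: 25×R25,000, 11×R30,000, 36×R135,000, 9×R145,000 (q = 81 of N = 118).
Shortfall ratios: (160000−25000)/160000 = 0.8438 (×25); (160000−30000)/160000 = 0.8125 (×11); (160000−135000)/160000 = 0.1562 (×36); (160000−145000)/160000 = 0.0938 (×9).
Raised to α = 0.5: 0.91856 (×25); 0.90139 (×11); 0.39528 (×36); 0.30619 (×9).
Sum = 49.865158; FGT(0.5) = 49.865158 / 118 = 0.423.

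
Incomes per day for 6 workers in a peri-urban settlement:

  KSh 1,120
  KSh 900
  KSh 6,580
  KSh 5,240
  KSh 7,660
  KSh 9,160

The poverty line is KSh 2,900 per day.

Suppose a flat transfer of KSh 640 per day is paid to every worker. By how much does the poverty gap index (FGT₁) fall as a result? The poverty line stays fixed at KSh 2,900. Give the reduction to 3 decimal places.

0.074

Before: below the line — KSh 900, KSh 1,120; poverty gap index (FGT₁) = 0.21724.
After the KSh 640 transfer: below the line — KSh 1,540, KSh 1,760; poverty gap index (FGT₁) = 0.14368.
Reduction = 0.21724 − 0.14368 = 0.074.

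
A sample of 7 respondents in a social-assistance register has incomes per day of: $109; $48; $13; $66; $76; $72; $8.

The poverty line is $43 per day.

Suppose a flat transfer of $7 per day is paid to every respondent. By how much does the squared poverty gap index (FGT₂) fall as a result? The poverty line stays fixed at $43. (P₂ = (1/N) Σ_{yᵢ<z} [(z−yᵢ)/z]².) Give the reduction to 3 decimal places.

Before: below the line — $8, $13; squared poverty gap index (FGT₂) = 0.16418.
After the $7 transfer: below the line — $15, $20; squared poverty gap index (FGT₂) = 0.10144.
Reduction = 0.16418 − 0.10144 = 0.063.

0.063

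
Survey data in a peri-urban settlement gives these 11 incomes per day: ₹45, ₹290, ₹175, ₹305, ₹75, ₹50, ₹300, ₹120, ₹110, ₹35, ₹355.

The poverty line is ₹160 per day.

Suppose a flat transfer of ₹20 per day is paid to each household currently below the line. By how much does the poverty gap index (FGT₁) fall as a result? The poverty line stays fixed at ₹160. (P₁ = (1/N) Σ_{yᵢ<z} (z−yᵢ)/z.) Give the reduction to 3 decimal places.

0.068

Before: below the line — ₹35, ₹45, ₹50, ₹75, ₹110, ₹120; poverty gap index (FGT₁) = 0.29830.
After the ₹20 transfer: below the line — ₹55, ₹65, ₹70, ₹95, ₹130, ₹140; poverty gap index (FGT₁) = 0.23011.
Reduction = 0.29830 − 0.23011 = 0.068.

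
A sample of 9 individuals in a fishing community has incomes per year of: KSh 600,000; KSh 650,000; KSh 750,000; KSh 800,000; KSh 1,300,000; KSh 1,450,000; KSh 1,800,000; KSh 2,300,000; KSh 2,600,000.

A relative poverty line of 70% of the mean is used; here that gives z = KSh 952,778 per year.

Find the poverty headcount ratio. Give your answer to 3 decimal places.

4 of the 9 individuals have income below KSh 952,778.
H = 4/9 = 0.444.

0.444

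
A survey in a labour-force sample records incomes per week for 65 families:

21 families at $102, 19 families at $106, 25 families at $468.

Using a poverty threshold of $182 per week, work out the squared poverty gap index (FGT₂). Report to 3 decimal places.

0.113

Below z: 21×$102, 19×$106 (q = 40 of N = 65).
Normalized shortfalls: (182−102)/182 = 0.4396 (×21); (182−106)/182 = 0.4176 (×19).
Squared: 0.1932 (×21); 0.1744 (×19).
Sum = 7.370607; P₂ = 7.370607 / 65 = 0.113.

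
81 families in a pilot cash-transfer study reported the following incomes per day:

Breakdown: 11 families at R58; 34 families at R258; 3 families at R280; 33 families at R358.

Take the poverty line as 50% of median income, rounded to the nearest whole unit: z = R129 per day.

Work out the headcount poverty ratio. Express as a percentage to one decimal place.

13.6%

11 of the 81 families have income below R129.
H = 11/81 = 13.6%.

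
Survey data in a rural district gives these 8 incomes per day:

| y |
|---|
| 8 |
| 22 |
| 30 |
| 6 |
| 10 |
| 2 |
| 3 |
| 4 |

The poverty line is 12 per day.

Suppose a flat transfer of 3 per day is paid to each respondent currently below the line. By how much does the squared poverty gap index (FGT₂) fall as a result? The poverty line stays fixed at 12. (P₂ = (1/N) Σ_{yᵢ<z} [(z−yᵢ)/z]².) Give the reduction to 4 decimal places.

Before: below the line — 2, 3, 4, 6, 8, 10; squared poverty gap index (FGT₂) = 0.261285.
After the 3 transfer: below the line — 5, 6, 7, 9, 11; squared poverty gap index (FGT₂) = 0.104167.
Reduction = 0.261285 − 0.104167 = 0.1571.

0.1571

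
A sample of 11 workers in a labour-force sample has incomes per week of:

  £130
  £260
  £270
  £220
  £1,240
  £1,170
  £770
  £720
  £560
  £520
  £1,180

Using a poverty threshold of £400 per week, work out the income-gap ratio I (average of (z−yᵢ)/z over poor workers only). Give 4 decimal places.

0.4500

Below the line: £130, £220, £260, £270 (q = 4 of N = 11).
Relative gaps: 0.6750, 0.4500, 0.3500, 0.3250; sum = 1.800000.
The income-gap ratio divides by q (the poor only): 1.800000 / 4 = 0.4500.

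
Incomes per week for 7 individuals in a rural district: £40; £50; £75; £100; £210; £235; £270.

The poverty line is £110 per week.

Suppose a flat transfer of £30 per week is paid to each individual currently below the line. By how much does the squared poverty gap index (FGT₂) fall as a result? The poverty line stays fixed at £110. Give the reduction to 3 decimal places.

0.086

Before: below the line — £40, £50, £75, £100; squared poverty gap index (FGT₂) = 0.11600.
After the £30 transfer: below the line — £70, £80, £105; squared poverty gap index (FGT₂) = 0.02981.
Reduction = 0.11600 − 0.02981 = 0.086.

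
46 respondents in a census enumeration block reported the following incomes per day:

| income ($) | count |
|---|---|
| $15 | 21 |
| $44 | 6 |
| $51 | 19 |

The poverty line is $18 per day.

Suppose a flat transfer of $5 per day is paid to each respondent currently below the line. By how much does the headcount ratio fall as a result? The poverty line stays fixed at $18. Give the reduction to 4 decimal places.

Before: below the line — 21×$15; headcount ratio = 0.456522.
After the $5 transfer: below the line — none; headcount ratio = 0.000000.
Reduction = 0.456522 − 0.000000 = 0.4565.

0.4565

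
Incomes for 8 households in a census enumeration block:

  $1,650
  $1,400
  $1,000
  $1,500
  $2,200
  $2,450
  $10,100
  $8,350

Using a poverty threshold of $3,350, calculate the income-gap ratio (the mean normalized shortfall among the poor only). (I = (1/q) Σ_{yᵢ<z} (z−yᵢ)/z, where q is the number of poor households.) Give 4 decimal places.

Below z: $1,000, $1,400, $1,500, $1,650, $2,200, $2,450 (q = 6 of N = 8).
Shortfall ratios (z−y)/z: 0.7015, 0.5821, 0.5522, 0.5075, 0.3433, 0.2687; sum = 2.955224.
The income-gap ratio divides by q (the poor only): 2.955224 / 6 = 0.4925.

0.4925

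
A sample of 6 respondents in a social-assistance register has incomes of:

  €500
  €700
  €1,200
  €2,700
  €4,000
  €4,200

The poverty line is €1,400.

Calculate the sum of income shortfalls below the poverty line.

Incomes under z: €500, €700, €1,200 (q = 3 of N = 6).
Individual gaps: 1400−500 = 900; 1400−700 = 700; 1400−1200 = 200.
Aggregate gap = €1,800.

€1,800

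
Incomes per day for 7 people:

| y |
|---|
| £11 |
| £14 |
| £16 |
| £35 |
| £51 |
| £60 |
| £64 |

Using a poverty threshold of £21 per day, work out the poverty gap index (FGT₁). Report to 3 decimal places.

Poor units: £11, £14, £16 (q = 3 of N = 7).
Relative gaps: (21−11)/21 = 0.4762; (21−14)/21 = 0.3333; (21−16)/21 = 0.2381.
Σ = 1.047619. Dividing by the full population N = 7 gives P₁ = 0.150.

0.150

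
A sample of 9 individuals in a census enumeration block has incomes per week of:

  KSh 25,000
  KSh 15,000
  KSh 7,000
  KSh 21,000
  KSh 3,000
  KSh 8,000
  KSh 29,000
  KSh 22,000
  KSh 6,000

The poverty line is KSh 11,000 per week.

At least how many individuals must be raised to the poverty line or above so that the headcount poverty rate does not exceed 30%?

2

4 of the 9 individuals are poor, so H = 4/9 = 0.444.
A headcount ratio of at most 30% allows at most ⌊0.30 × 9⌋ = 2 poor individuals.
So at least 4 − 2 = 2 must be lifted.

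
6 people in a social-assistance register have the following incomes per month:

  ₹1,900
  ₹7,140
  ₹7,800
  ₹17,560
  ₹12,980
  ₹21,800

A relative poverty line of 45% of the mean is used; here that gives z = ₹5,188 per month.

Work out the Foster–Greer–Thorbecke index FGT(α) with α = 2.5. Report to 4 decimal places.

0.0533

Poor units: ₹1,900 (q = 1 of N = 6).
Normalized shortfalls: (5188−1900)/5188 = 0.6338.
Raised to α = 2.5: 0.31976.
Sum = 0.319764; FGT(2.5) = 0.319764 / 6 = 0.0533.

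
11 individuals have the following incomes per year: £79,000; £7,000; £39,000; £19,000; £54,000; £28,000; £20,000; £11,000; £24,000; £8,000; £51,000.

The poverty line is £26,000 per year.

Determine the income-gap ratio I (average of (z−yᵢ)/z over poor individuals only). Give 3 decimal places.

0.429

Incomes under z: £7,000, £8,000, £11,000, £19,000, £20,000, £24,000 (q = 6 of N = 11).
Relative gaps: 0.7308, 0.6923, 0.5769, 0.2692, 0.2308, 0.0769; sum = 2.576923.
I averages over the q = 6 poor units only: 2.576923 / 6 = 0.429.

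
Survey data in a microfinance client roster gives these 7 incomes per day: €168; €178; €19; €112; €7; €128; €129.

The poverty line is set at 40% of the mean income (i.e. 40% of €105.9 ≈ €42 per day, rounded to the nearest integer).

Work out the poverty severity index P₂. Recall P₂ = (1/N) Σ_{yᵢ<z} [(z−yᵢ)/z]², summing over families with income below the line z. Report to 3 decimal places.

0.142

Incomes under z: €7, €19 (q = 2 of N = 7).
Gap ratios (z−y)/z: (42−7)/42 = 0.8333; (42−19)/42 = 0.5476.
Squared: 0.6944; 0.2999.
Sum = 0.994331; P₂ = 0.994331 / 7 = 0.142.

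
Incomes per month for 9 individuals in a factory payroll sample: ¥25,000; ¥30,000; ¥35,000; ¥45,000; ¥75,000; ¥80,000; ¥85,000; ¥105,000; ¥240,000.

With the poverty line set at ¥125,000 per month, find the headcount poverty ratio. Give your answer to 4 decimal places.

0.8889

8 of the 9 individuals have income below ¥125,000.
H = 8/9 = 0.8889.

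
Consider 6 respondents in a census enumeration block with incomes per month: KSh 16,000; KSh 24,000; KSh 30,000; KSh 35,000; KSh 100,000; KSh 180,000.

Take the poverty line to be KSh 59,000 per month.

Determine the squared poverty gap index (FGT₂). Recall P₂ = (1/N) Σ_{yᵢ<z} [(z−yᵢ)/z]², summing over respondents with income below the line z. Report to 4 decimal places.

Incomes under z: KSh 16,000, KSh 24,000, KSh 30,000, KSh 35,000 (q = 4 of N = 6).
Normalized shortfalls: (59000−16000)/59000 = 0.7288; (59000−24000)/59000 = 0.5932; (59000−30000)/59000 = 0.4915; (59000−35000)/59000 = 0.4068.
Squared: 0.5312; 0.3519; 0.2416; 0.1655.
Sum = 1.290147; P₂ = 1.290147 / 6 = 0.2150.

0.2150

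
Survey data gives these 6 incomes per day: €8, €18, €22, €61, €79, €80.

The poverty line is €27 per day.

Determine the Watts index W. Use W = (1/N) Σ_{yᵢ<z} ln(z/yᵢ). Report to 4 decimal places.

0.3044

Poor units: €8, €18, €22 (q = 3 of N = 6).
Log shortfalls: ln(27/8) = 1.2164; ln(27/18) = 0.4055; ln(27/22) = 0.2048.
W = 1.826655 / 6 = 0.3044.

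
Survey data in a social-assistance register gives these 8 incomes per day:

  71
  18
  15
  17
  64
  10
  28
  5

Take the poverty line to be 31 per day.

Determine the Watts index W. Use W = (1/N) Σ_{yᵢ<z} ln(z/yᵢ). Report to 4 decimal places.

0.6160

Below z: 5, 10, 15, 17, 18, 28 (q = 6 of N = 8).
ln(z/y) terms: ln(31/5) = 1.8245; ln(31/10) = 1.1314; ln(31/15) = 0.7259; ln(31/17) = 0.6008; ln(31/18) = 0.5436; ln(31/28) = 0.1018.
W = 4.928060 / 8 = 0.6160.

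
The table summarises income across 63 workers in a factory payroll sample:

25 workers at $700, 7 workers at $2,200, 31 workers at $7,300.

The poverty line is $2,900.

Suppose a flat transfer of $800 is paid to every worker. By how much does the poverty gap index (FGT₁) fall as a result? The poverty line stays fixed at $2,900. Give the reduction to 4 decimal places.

0.1363

Before: below the line — 25×$700, 7×$2,200; poverty gap index (FGT₁) = 0.327860.
After the $800 transfer: below the line — 25×$1,500; poverty gap index (FGT₁) = 0.191571.
Reduction = 0.327860 − 0.191571 = 0.1363.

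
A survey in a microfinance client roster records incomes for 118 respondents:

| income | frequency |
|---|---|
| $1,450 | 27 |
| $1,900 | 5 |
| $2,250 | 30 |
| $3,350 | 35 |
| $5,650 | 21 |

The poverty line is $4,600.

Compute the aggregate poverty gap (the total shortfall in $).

Below the line: 27×$1,450, 5×$1,900, 30×$2,250, 35×$3,350 (q = 97 of N = 118).
Individual gaps: 27×(4600−1450) = 85050; 5×(4600−1900) = 13500; 30×(4600−2250) = 70500; 35×(4600−3350) = 43750.
Aggregate gap = $212,800.

$212,800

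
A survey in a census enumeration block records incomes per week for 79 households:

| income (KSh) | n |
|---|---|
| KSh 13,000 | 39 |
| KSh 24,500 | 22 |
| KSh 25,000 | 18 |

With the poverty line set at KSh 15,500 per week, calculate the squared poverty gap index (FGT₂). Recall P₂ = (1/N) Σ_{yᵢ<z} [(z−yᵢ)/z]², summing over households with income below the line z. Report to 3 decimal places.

Incomes under z: 39×KSh 13,000 (q = 39 of N = 79).
Normalized shortfalls: (15500−13000)/15500 = 0.1613 (×39).
Squared: 0.0260 (×39).
Sum = 1.014568; P₂ = 1.014568 / 79 = 0.013.

0.013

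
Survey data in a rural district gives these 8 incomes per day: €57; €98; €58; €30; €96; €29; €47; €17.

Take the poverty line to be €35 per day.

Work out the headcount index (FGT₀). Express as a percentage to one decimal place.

3 of the 8 individuals have income below €35.
H = 3/8 = 37.5%.

37.5%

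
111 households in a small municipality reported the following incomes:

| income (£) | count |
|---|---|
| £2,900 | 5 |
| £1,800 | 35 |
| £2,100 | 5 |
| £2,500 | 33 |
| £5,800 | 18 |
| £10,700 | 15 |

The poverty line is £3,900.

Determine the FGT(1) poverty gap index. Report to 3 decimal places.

Below the line: 35×£1,800, 5×£2,100, 33×£2,500, 5×£2,900 (q = 78 of N = 111).
Gap ratios (z−y)/z: (3900−1800)/3900 = 0.5385 (×35); (3900−2100)/3900 = 0.4615 (×5); (3900−2500)/3900 = 0.3590 (×33); (3900−2900)/3900 = 0.2564 (×5).
Σ = 34.282051. Dividing by the full population N = 111 gives P₁ = 0.309.

0.309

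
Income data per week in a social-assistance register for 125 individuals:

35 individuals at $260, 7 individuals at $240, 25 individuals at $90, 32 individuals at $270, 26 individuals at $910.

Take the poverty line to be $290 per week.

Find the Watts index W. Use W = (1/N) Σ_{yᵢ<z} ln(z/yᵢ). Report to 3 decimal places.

0.293

Below z: 25×$90, 7×$240, 35×$260, 32×$270 (q = 99 of N = 125).
Log gaps: ln(290/90) = 1.1701 (×25); ln(290/240) = 0.1892 (×7); ln(290/260) = 0.1092 (×35); ln(290/270) = 0.0715 (×32).
W = 36.685137 / 125 = 0.293.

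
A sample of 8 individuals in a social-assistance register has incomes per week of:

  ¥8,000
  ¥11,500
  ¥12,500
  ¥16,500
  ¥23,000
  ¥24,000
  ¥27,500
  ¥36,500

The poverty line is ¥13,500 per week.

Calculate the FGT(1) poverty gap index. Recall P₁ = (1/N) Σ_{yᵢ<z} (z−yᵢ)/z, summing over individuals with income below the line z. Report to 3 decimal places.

0.079

Poor units: ¥8,000, ¥11,500, ¥12,500 (q = 3 of N = 8).
Gap ratios (z−y)/z: (13500−8000)/13500 = 0.4074; (13500−11500)/13500 = 0.1481; (13500−12500)/13500 = 0.0741.
Sum of shortfalls = 0.629630; P₁ averages over all N: 0.629630 / 8 = 0.079.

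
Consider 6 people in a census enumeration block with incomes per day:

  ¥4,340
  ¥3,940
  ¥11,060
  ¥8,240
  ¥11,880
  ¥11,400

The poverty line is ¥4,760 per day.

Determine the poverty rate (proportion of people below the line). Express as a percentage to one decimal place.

2 of the 6 people have income below ¥4,760.
H = 2/6 = 33.3%.

33.3%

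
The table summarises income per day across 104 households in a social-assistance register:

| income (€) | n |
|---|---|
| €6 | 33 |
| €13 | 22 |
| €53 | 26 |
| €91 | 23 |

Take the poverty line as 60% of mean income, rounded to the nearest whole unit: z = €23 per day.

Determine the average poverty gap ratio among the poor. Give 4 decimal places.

0.6174

Incomes under z: 33×€6, 22×€13 (q = 55 of N = 104).
Relative gaps: 0.7391 (×33), 0.4348 (×22); sum = 33.956522.
I averages over the q = 55 poor units only: 33.956522 / 55 = 0.6174.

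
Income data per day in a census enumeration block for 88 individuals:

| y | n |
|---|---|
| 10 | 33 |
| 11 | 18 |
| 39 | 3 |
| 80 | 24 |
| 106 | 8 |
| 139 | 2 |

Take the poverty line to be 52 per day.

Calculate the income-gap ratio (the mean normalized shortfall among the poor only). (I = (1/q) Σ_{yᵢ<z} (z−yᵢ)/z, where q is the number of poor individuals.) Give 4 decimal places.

0.7703

Below the line: 33×10, 18×11, 3×39 (q = 54 of N = 88).
Relative gaps: 0.8077 (×33), 0.7885 (×18), 0.2500 (×3); sum = 41.596154.
I averages over the q = 54 poor units only: 41.596154 / 54 = 0.7703.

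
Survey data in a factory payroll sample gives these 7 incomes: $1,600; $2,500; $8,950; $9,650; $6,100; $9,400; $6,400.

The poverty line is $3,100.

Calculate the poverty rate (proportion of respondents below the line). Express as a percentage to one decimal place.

28.6%

2 of the 7 respondents have income below $3,100.
H = 2/7 = 28.6%.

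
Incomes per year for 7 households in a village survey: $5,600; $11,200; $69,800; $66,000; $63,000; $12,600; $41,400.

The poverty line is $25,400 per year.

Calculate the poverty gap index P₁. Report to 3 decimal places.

Below the line: $5,600, $11,200, $12,600 (q = 3 of N = 7).
Gap ratios (z−y)/z: (25400−5600)/25400 = 0.7795; (25400−11200)/25400 = 0.5591; (25400−12600)/25400 = 0.5039.
Σ = 1.842520. Dividing by the full population N = 7 gives P₁ = 0.263.

0.263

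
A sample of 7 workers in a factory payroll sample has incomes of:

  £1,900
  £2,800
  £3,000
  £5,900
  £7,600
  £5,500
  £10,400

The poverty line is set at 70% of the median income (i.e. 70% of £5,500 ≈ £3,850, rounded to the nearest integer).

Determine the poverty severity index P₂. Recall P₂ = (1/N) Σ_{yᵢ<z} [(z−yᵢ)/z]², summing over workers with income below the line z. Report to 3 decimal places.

0.054

Below z: £1,900, £2,800, £3,000 (q = 3 of N = 7).
Shortfall ratios: (3850−1900)/3850 = 0.5065; (3850−2800)/3850 = 0.2727; (3850−3000)/3850 = 0.2208.
Squared: 0.2565; 0.0744; 0.0487.
Sum = 0.379659; P₂ = 0.379659 / 7 = 0.054.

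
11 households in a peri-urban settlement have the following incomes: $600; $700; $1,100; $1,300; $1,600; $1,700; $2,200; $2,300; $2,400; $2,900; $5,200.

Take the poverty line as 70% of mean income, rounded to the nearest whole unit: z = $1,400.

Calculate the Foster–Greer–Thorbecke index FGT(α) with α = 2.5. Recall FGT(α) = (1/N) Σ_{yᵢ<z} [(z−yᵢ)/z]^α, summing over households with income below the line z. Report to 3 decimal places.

Poor units: $600, $700, $1,100, $1,300 (q = 4 of N = 11).
Shortfall ratios: (1400−600)/1400 = 0.5714; (1400−700)/1400 = 0.5000; (1400−1100)/1400 = 0.2143; (1400−1300)/1400 = 0.0714.
Raised to α = 2.5: 0.24683; 0.17678; 0.02126; 0.00136.
Sum = 0.446230; FGT(2.5) = 0.446230 / 11 = 0.041.

0.041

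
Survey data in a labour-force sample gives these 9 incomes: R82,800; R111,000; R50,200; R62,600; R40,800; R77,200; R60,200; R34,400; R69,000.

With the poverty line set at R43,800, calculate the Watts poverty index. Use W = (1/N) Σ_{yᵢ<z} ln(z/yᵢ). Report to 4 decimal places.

0.0347

Incomes under z: R34,400, R40,800 (q = 2 of N = 9).
ln(z/y) terms: ln(43800/34400) = 0.2416; ln(43800/40800) = 0.0710.
W = 0.312529 / 9 = 0.0347.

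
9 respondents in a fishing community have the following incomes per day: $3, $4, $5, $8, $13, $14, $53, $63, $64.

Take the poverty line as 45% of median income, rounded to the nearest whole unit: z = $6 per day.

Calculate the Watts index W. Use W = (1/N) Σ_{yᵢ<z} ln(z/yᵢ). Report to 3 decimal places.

Below z: $3, $4, $5 (q = 3 of N = 9).
Log gaps: ln(6/3) = 0.6931; ln(6/4) = 0.4055; ln(6/5) = 0.1823.
W = 1.280934 / 9 = 0.142.

0.142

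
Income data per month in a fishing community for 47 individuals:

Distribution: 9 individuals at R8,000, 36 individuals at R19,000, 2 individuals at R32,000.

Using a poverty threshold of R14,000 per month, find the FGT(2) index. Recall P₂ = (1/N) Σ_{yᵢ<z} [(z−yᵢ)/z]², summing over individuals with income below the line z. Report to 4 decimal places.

Poor units: 9×R8,000 (q = 9 of N = 47).
Shortfall ratios: (14000−8000)/14000 = 0.4286 (×9).
Squared: 0.1837 (×9).
Sum = 1.653061; P₂ = 1.653061 / 47 = 0.0352.

0.0352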